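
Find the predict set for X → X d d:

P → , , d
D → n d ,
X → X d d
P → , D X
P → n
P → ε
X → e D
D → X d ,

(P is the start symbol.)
PREDICT(X → X d d) = (FIRST(RHS) \ {ε}) ∪ (FOLLOW(X) if ε ∈ FIRST(RHS), i.e. RHS ⇒* ε)
FIRST(X) = { 'e' }
FIRST(X d d) = { 'e' }
ε ∉ FIRST(X d d), so FOLLOW(X) is not added.
PREDICT(X → X d d) = { 'e' }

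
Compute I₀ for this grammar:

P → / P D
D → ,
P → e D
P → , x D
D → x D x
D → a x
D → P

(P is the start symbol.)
{ [P → . , x D], [P → . / P D], [P → . e D], [P' → . P] }

First, augment the grammar with P' → P
I₀ = CLOSURE({ [P' → . P] }):
  [P' → . P] has the dot before P: add [P → . / P D], [P → . e D], [P → . , x D]
No further items can be added.

I₀ = { [P → . , x D], [P → . / P D], [P → . e D], [P' → . P] }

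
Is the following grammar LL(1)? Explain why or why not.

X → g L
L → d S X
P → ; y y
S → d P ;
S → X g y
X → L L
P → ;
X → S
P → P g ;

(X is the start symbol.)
A grammar is LL(1) if for each non-terminal N with multiple productions, the predict sets of those productions are pairwise disjoint, where PREDICT(N → α) = (FIRST(α) \ {ε}) ∪ (FOLLOW(N) if α ⇒* ε).

Relevant sets:
  FIRST(L) = { 'd' }
  FIRST(S) = { 'd', 'g' }
  FIRST(P) = { ';' }
  FIRST(X) = { 'd', 'g' }

For X:
  PREDICT(X → g L) = { 'g' }
  PREDICT(X → L L) = { 'd' }
  PREDICT(X → S) = { 'd', 'g' }
For P:
  PREDICT(P → ';' y y) = { ';' }
  PREDICT(P → ';') = { ';' }
  PREDICT(P → P g ';') = { ';' }
For S:
  PREDICT(S → d P ';') = { 'd' }
  PREDICT(S → X g y) = { 'd', 'g' }
L has a single production, so nothing to check there.

Conflict found: Predict set conflict for X: { 'g' }
The grammar is NOT LL(1).

Answer: No. Predict set conflict for X: { 'g' }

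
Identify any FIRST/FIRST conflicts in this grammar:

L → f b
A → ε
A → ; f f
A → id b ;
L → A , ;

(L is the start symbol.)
A FIRST/FIRST conflict occurs when two productions N → α and N → β for the same non-terminal have FIRST(α) ∩ FIRST(β) ≠ ∅ (with ε ∈ FIRST of a nullable right-hand side, so two nullable alternatives also conflict).

FIRST sets of the non-terminals at (or reachable through a nullable prefix from) the front of some alternative:
  FIRST(A) = { ';', 'id', ε }

Productions for L:
  L → f b: FIRST = { 'f' }
  L → A , ;: FIRST = { ',', ';', 'id' }
Productions for A:
  A → ε: FIRST = { ε }
  A → ; f f: FIRST = { ';' }
  A → id b ;: FIRST = { 'id' }

All alternatives of each non-terminal have pairwise disjoint FIRST sets.

Answer: No FIRST/FIRST conflicts.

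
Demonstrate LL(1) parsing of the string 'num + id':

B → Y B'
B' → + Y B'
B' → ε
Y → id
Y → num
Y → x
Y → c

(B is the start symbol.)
Stack is shown with the top on the left.

Stack     Input       Action
----------------------------
B $       num + id $  output B → Y B'
Y B' $    num + id $  output Y → num
num B' $  num + id $  match 'num'
B' $      + id $      output B' → + Y B'
+ Y B' $  + id $      match '+'
Y B' $    id $        output Y → id
id B' $   id $        match 'id'
B' $      $           output B' → ε
$         $           accept

The string is accepted.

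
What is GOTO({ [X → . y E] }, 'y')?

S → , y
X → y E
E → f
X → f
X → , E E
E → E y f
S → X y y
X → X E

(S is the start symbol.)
{ [E → . E y f], [E → . f], [X → y . E] }

GOTO(I, 'y') = CLOSURE({ [A → αX.β] : [A → α.Xβ] ∈ I, X = 'y' })

Items with dot before 'y', with the dot advanced:
  [X → . y E] → [X → y . E]
Closure of the advanced items:
  [X → y . E] has the dot before E: add [E → . f], [E → . E y f]

GOTO = { [E → . E y f], [E → . f], [X → y . E] }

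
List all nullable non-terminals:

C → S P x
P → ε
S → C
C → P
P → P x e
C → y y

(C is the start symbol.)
A non-terminal is nullable if it can derive ε (the empty string): either it has an ε-production, or it has a production whose right-hand side consists entirely of nullable non-terminals.

ε-productions: P → ε
So P is immediately nullable.
C → P: every symbol on the right is nullable, so C is nullable too.
S → C: every symbol on the right is nullable, so S is nullable too.
Every non-terminal is now nullable.
Nullable = { 'C', 'P', 'S' }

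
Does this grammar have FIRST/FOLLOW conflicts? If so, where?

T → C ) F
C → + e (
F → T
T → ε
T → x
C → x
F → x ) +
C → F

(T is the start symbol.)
A FIRST/FOLLOW conflict occurs when a non-terminal N has a nullable alternative N → β (β ⇒* ε) and another alternative N → α with FIRST(α) ∩ FOLLOW(N) ≠ ∅: on such a lookahead the parser cannot decide between expanding α and letting N vanish via β.

Nullable non-terminals: C, F, T.
FIRST sets used below: FIRST(F) = { ')', '+', 'x', ε }, FIRST(T) = { ')', '+', 'x', ε }, FIRST(C) = { ')', '+', 'x', ε }

C: nullable alternative(s) C → F; FOLLOW(C) = { ')' }
  C → + e (: FIRST \ {ε} = { '+' } — disjoint from FOLLOW(C)
  C → x: FIRST \ {ε} = { 'x' } — disjoint from FOLLOW(C)
  C → F: FIRST \ {ε} = { ')', '+', 'x' } — this is the only nullable alternative, skip

F: nullable alternative(s) F → T; FOLLOW(F) = { $, ')' }
  F → T: FIRST \ {ε} = { ')', '+', 'x' } — this is the only nullable alternative, skip
  F → x ) +: FIRST \ {ε} = { 'x' } — disjoint from FOLLOW(F)

T: nullable alternative(s) T → ε; FOLLOW(T) = { $, ')' }
  T → C ) F: FIRST \ {ε} = { ')', '+', 'x' } — overlaps FOLLOW(T) on { ')' }: CONFLICT
  T → ε: FIRST \ {ε} = { } — this is the only nullable alternative, skip
  T → x: FIRST \ {ε} = { 'x' } — disjoint from FOLLOW(T)

So the grammar has 1 FIRST/FOLLOW conflict (marked CONFLICT above).

Answer: Yes. T → C ')' F with FOLLOW(T) on { ')' }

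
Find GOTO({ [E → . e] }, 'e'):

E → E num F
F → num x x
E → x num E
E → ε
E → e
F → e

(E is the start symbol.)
GOTO(I, 'e') = CLOSURE({ [A → αX.β] : [A → α.Xβ] ∈ I, X = 'e' })

Items with dot before 'e', with the dot advanced:
  [E → . e] → [E → e .]
Closure adds nothing (no advanced item has the dot before a non-terminal).

GOTO = { [E → e .] }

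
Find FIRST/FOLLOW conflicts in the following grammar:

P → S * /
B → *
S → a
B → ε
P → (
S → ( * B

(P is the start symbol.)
A FIRST/FOLLOW conflict occurs when a non-terminal N has a nullable alternative N → β (β ⇒* ε) and another alternative N → α with FIRST(α) ∩ FOLLOW(N) ≠ ∅: on such a lookahead the parser cannot decide between expanding α and letting N vanish via β.

Nullable non-terminals: B.

B: nullable alternative(s) B → ε; FOLLOW(B) = { '*' }
  B → *: FIRST \ {ε} = { '*' } — overlaps FOLLOW(B) on { '*' }: CONFLICT
  B → ε: FIRST \ {ε} = { } — this is the only nullable alternative, skip

P, S have no nullable alternative, so no FIRST/FOLLOW check is needed there.

So the grammar has 1 FIRST/FOLLOW conflict (marked CONFLICT above).

Answer: Yes. B → '*' with FOLLOW(B) on { '*' }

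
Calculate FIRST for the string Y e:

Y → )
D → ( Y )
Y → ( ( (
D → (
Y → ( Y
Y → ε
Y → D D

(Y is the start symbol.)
FIRST sets of the non-terminals involved (from the grammar, by fixed-point iteration):
  FIRST(Y) = { '(', ')', ε }

To compute FIRST(Y e), process the symbols left to right:
Symbol Y is a non-terminal. Add FIRST(Y) \ {ε} = { '(', ')' }
Y is nullable (ε ∈ FIRST(Y)), continue to the next symbol.
Symbol e is a terminal. Add 'e' and stop.
FIRST(Y e) = { '(', ')', 'e' }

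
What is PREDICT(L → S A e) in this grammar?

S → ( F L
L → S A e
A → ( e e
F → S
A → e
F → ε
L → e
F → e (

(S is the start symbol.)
PREDICT(L → S A e) = (FIRST(RHS) \ {ε}) ∪ (FOLLOW(L) if ε ∈ FIRST(RHS), i.e. RHS ⇒* ε)
FIRST(S) = { '(' }
FIRST(S A e) = { '(' }
ε ∉ FIRST(S A e), so FOLLOW(L) is not added.
PREDICT(L → S A e) = { '(' }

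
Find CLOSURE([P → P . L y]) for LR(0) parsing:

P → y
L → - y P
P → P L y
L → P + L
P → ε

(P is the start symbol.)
{ [L → . - y P], [L → . P + L], [P → . P L y], [P → . y], [P → .], [P → P . L y] }

Start with: [P → P . L y]
  [P → P . L y] has the dot before L: add [L → . - y P], [L → . P + L]
  [L → . P + L] has the dot before P: add [P → . y], [P → . P L y], [P → .]
No further items can be added.

CLOSURE = { [L → . - y P], [L → . P + L], [P → . P L y], [P → . y], [P → .], [P → P . L y] }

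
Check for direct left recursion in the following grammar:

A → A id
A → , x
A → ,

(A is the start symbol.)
Yes, A is left-recursive

A → A id: LEFT RECURSIVE (starts with A)
A → , x: starts with ','
A → ,: starts with ','

The grammar has direct left recursion on: A.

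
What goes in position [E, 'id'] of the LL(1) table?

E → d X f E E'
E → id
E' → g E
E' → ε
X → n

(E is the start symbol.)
E → id

To find M[E, 'id'], we find productions for E where 'id' is in the predict set (PREDICT(N → α) = (FIRST(α) \ {ε}) ∪ (FOLLOW(N) if α ⇒* ε)).

E → d X f E E': PREDICT = { 'd' }
E → id: PREDICT = { 'id' }
  'id' is in predict set, so this production goes in M[E, 'id']

M[E, 'id'] = E → id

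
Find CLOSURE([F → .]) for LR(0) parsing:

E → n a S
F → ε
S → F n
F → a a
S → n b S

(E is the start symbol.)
{ [F → .] }

To compute CLOSURE, for each item [A → α.Bβ] where B is a non-terminal, add [B → .γ] for all productions B → γ; repeat for the newly added items until nothing changes.

Start with: [F → .]
The dot is at the end, so nothing is added.

CLOSURE = { [F → .] }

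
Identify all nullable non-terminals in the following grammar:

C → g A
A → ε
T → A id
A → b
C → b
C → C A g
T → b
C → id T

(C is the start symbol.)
ε-productions: A → ε
So A is immediately nullable.
No further non-terminal can be added: every production for the remaining non-terminals contains a terminal or a non-nullable non-terminal.
Nullable = { 'A' }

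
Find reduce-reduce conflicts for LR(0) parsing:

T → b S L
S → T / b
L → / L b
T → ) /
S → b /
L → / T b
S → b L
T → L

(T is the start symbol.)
A reduce-reduce conflict occurs when an LR(0) state has two complete items [A → α .] and [B → β .] — both call for a reduction, and with no lookahead the parser cannot choose between them.

Augment with T' → T and build the canonical LR(0) collection (I0 = CLOSURE({[T' → . T]}), then GOTO on every symbol after a dot until no new states appear). It has 19 states:
  I0: { [L → . / L b], [L → . / T b], [T → . ) /], [T → . L], [T → . b S L], [T' → . T] }  — shift
  I1: { [T → ) . /] }  — shift
  I2: { [L → . / L b], [L → . / T b], [L → / . L b], [L → / . T b], [T → . ) /], [T → . L], [T → . b S L] }  — shift
  I3: { [T → L .] }  — reduce
  I4: { [T' → T .] }  — accept
  I5: { [L → . / L b], [L → . / T b], [S → . T / b], [S → . b /], [S → . b L], [T → . ) /], [T → . L], [T → . b S L], [T → b . S L] }  — shift
  I6: { [L → . / L b], [L → . / T b], [T → b S . L] }  — shift
  I7: { [S → T . / b] }  — shift
  I8: { [L → . / L b], [L → . / T b], [S → . T / b], [S → . b /], [S → . b L], [S → b . /], [S → b . L], [T → . ) /], [T → . L], [T → . b S L], [T → b . S L] }  — shift
  I9: { [L → . / L b], [L → . / T b], [L → / . L b], [L → / . T b], [S → b / .], [T → . ) /], [T → . L], [T → . b S L] }  — shift, reduce
  I10: { [S → b L .], [T → L .] }  — 2 reduces
  I11: { [L → / L . b], [T → L .] }  — shift, reduce
  I12: { [L → / T . b] }  — shift
  I13: { [L → / T b .] }  — reduce
  I14: { [L → / L b .] }  — reduce
  I15: { [S → T / . b] }  — shift
  I16: { [S → T / b .] }  — reduce
  I17: { [T → b S L .] }  — reduce
  I18: { [T → ) / .] }  — reduce

I10 contains complete items [S → b L .], [T → L .] — reduce-reduce conflict.

Answer: Yes — I10: [S → b L .] vs [T → L .]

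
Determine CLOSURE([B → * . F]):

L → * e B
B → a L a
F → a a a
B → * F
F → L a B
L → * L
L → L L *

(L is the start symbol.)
{ [B → * . F], [F → . L a B], [F → . a a a], [L → . * L], [L → . * e B], [L → . L L *] }

To compute CLOSURE, for each item [A → α.Bβ] where B is a non-terminal, add [B → .γ] for all productions B → γ; repeat for the newly added items until nothing changes.

Start with: [B → * . F]
  [B → * . F] has the dot before F: add [F → . a a a], [F → . L a B]
  [F → . L a B] has the dot before L: add [L → . * e B], [L → . * L], [L → . L L *]
No further items can be added.

CLOSURE = { [B → * . F], [F → . L a B], [F → . a a a], [L → . * L], [L → . * e B], [L → . L L *] }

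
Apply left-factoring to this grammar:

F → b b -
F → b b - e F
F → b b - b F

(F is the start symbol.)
F → b b - F'
F' → ε
F' → e F
F' → b F

Left-factoring transforms A → αβ₁ | αβ₂ into A → αA' and A' → β₁ | β₂
(α is the longest common prefix among the alternatives). Repeat until
no nonterminal has two alternatives with a common prefix.

Round 1: F has alternatives sharing prefix 'b b -'. Introduce F': F → b b - F'
  Add: F' → ε
  Add: F' → e F
  Add: F' → b F

No remaining common prefixes — done.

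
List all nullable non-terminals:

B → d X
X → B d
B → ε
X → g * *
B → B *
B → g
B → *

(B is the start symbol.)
{ 'B' }

A non-terminal is nullable if it can derive ε (the empty string): either it has an ε-production, or it has a production whose right-hand side consists entirely of nullable non-terminals.

ε-productions: B → ε
So B is immediately nullable.
No further non-terminal can be added: every production for the remaining non-terminals contains a terminal or a non-nullable non-terminal.
Nullable = { 'B' }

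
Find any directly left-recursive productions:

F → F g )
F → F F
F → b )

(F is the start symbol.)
Direct left recursion occurs when N → N α for some non-terminal N (the right-hand side begins with the left-hand side itself).

F → F g ): LEFT RECURSIVE (starts with F)
F → F F: LEFT RECURSIVE (starts with F)
F → b ): starts with b

The grammar has direct left recursion on: F.

Answer: Yes, F is left-recursive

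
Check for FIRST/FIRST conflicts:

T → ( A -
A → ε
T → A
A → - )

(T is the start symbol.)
FIRST sets of the non-terminals at (or reachable through a nullable prefix from) the front of some alternative:
  FIRST(A) = { '-', ε }

Productions for T:
  T → ( A -: FIRST = { '(' }
  T → A: FIRST = { '-', ε }
Productions for A:
  A → ε: FIRST = { ε }
  A → - ): FIRST = { '-' }

All alternatives of each non-terminal have pairwise disjoint FIRST sets.

Answer: No FIRST/FIRST conflicts.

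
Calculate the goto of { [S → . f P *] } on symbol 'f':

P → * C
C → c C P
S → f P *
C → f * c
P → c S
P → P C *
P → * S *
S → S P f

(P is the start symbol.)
GOTO(I, 'f') = CLOSURE({ [A → αX.β] : [A → α.Xβ] ∈ I, X = 'f' })

Items with dot before 'f', with the dot advanced:
  [S → . f P *] → [S → f . P *]
Closure of the advanced items:
  [S → f . P *] has the dot before P: add [P → . * C], [P → . c S], [P → . P C *], [P → . * S *]

GOTO = { [P → . * C], [P → . * S *], [P → . P C *], [P → . c S], [S → f . P *] }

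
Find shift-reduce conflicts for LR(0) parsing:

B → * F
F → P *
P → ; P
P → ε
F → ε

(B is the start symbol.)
Yes — I1: [F → .] vs [P → . ; P]; I3: [P → .] vs [P → . ; P]

A shift-reduce conflict occurs when an LR(0) state has both:
  - a complete (reduce) item [A → α .] (dot at the end), and
  - a shift item [B → β . c γ] (dot before a terminal).

Augment with B' → B and build the canonical LR(0) collection (I0 = CLOSURE({[B' → . B]}), then GOTO on every symbol after a dot until no new states appear). It has 8 states:
  I0: { [B → . * F], [B' → . B] }  — shift
  I1: { [B → * . F], [F → . P *], [F → .], [P → . ; P], [P → .] }  — shift, 2 reduces
  I2: { [B' → B .] }  — accept
  I3: { [P → . ; P], [P → .], [P → ; . P] }  — shift, reduce
  I4: { [B → * F .] }  — reduce
  I5: { [F → P . *] }  — shift
  I6: { [F → P * .] }  — reduce
  I7: { [P → ; P .] }  — reduce

I1 contains reduce items [F → .], [P → .] and shift item [P → . ; P] — shift-reduce conflict.
I3 contains reduce item [P → .] and shift item [P → . ; P] — shift-reduce conflict.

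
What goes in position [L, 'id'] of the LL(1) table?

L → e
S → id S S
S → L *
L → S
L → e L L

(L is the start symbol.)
L → S

To find M[L, 'id'], we find productions for L where 'id' is in the predict set (PREDICT(N → α) = (FIRST(α) \ {ε}) ∪ (FOLLOW(N) if α ⇒* ε)).

Relevant sets:
  FIRST(S) = { 'e', 'id' }

L → e: PREDICT = { 'e' }
L → S: PREDICT = { 'e', 'id' }
  'id' is in predict set, so this production goes in M[L, 'id']
L → e L L: PREDICT = { 'e' }

M[L, 'id'] = L → S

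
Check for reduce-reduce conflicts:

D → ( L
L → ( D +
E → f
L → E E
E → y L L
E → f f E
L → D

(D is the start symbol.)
A reduce-reduce conflict occurs when an LR(0) state has two complete items [A → α .] and [B → β .] — both call for a reduction, and with no lookahead the parser cannot choose between them.

Augment with D' → D and build the canonical LR(0) collection (I0 = CLOSURE({[D' → . D]}), then GOTO on every symbol after a dot until no new states appear). It has 16 states:
  I0: { [D → . ( L], [D' → . D] }  — shift
  I1: { [D → ( . L], [D → . ( L], [E → . f f E], [E → . f], [E → . y L L], [L → . ( D +], [L → . D], [L → . E E] }  — shift
  I2: { [D' → D .] }  — accept
  I3: { [D → ( . L], [D → . ( L], [E → . f f E], [E → . f], [E → . y L L], [L → ( . D +], [L → . ( D +], [L → . D], [L → . E E] }  — shift
  I4: { [L → D .] }  — reduce
  I5: { [E → . f f E], [E → . f], [E → . y L L], [L → E . E] }  — shift
  I6: { [D → ( L .] }  — reduce
  I7: { [E → f . f E], [E → f .] }  — shift, reduce
  I8: { [D → . ( L], [E → . f f E], [E → . f], [E → . y L L], [E → y . L L], [L → . ( D +], [L → . D], [L → . E E] }  — shift
  I9: { [D → . ( L], [E → . f f E], [E → . f], [E → . y L L], [E → y L . L], [L → . ( D +], [L → . D], [L → . E E] }  — shift
  I10: { [E → y L L .] }  — reduce
  I11: { [E → . f f E], [E → . f], [E → . y L L], [E → f f . E] }  — shift
  I12: { [E → f f E .] }  — reduce
  I13: { [L → E E .] }  — reduce
  I14: { [L → ( D . +], [L → D .] }  — shift, reduce
  I15: { [L → ( D + .] }  — reduce

No state contains more than one complete item.

Answer: No reduce-reduce conflicts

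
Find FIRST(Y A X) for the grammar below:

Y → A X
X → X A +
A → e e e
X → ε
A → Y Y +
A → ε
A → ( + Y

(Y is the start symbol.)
FIRST sets of the non-terminals involved (from the grammar, by fixed-point iteration):
  FIRST(Y) = { '(', '+', 'e', ε }
  FIRST(A) = { '(', '+', 'e', ε }
  FIRST(X) = { '(', '+', 'e', ε }

To compute FIRST(Y A X), process the symbols left to right:
Symbol Y is a non-terminal. Add FIRST(Y) \ {ε} = { '(', '+', 'e' }
Y is nullable (ε ∈ FIRST(Y)), continue to the next symbol.
Symbol A is a non-terminal. Add FIRST(A) \ {ε} = { '(', '+', 'e' }
A is nullable (ε ∈ FIRST(A)), continue to the next symbol.
Symbol X is a non-terminal. Add FIRST(X) \ {ε} = { '(', '+', 'e' }
X is nullable (ε ∈ FIRST(X)), continue to the next symbol.
All symbols are nullable, so ε is in the result.
FIRST(Y A X) = { '(', '+', 'e', ε }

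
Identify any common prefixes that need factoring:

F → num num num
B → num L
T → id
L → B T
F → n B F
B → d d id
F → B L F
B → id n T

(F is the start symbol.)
No, left-factoring is not needed

Left-factoring is needed when two productions for the same non-terminal
share a common prefix on the right-hand side.

Productions for F:
  F → num num num
  F → n B F
  F → B L F
Productions for B:
  B → num L
  B → d d id
  B → id n T

No common prefixes found.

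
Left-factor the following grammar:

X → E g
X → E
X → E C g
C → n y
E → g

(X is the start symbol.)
Left-factoring transforms A → αβ₁ | αβ₂ into A → αA' and A' → β₁ | β₂
(α is the longest common prefix among the alternatives). Repeat until
no nonterminal has two alternatives with a common prefix.

Round 1: X has alternatives sharing prefix 'E'. Introduce X': X → E X'
  Add: X' → g
  Add: X' → ε
  Add: X' → C g

No remaining common prefixes — done.

Resulting grammar:
X → E X'
X' → g
X' → ε
X' → C g
C → n y
E → g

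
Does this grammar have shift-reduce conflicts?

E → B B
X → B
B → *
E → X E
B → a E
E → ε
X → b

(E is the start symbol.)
Augment with E' → E and build the canonical LR(0) collection (I0 = CLOSURE({[E' → . E]}), then GOTO on every symbol after a dot until no new states appear). It has 10 states:
  I0: { [B → . *], [B → . a E], [E → . B B], [E → . X E], [E → .], [E' → . E], [X → . B], [X → . b] }  — shift, reduce
  I1: { [B → * .] }  — reduce
  I2: { [B → . *], [B → . a E], [E → B . B], [X → B .] }  — shift, reduce
  I3: { [E' → E .] }  — accept
  I4: { [B → . *], [B → . a E], [E → . B B], [E → . X E], [E → .], [E → X . E], [X → . B], [X → . b] }  — shift, reduce
  I5: { [B → . *], [B → . a E], [B → a . E], [E → . B B], [E → . X E], [E → .], [X → . B], [X → . b] }  — shift, reduce
  I6: { [X → b .] }  — reduce
  I7: { [B → a E .] }  — reduce
  I8: { [E → X E .] }  — reduce
  I9: { [E → B B .] }  — reduce

I0 contains reduce item [E → .] and shift items [B → . *], [B → . a E], [X → . b] — shift-reduce conflict.
I2 contains reduce item [X → B .] and shift items [B → . *], [B → . a E] — shift-reduce conflict.
I4 contains reduce item [E → .] and shift items [B → . *], [B → . a E], [X → . b] — shift-reduce conflict.
I5 contains reduce item [E → .] and shift items [B → . *], [B → . a E], [X → . b] — shift-reduce conflict.

Answer: Yes — I0: [E → .] vs [B → . *]; I2: [X → B .] vs [B → . *]; I4: [E → .] vs [B → . *]; I5: [E → .] vs [B → . *]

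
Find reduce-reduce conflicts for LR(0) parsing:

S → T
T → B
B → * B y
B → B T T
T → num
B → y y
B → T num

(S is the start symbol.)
Yes — I11: [B → T num .] vs [T → num .]

A reduce-reduce conflict occurs when an LR(0) state has two complete items [A → α .] and [B → β .] — both call for a reduction, and with no lookahead the parser cannot choose between them.

Augment with S' → S and build the canonical LR(0) collection (I0 = CLOSURE({[S' → . S]}), then GOTO on every symbol after a dot until no new states appear). It has 15 states:
  I0: { [B → . * B y], [B → . B T T], [B → . T num], [B → . y y], [S → . T], [S' → . S], [T → . B], [T → . num] }  — shift
  I1: { [B → * . B y], [B → . * B y], [B → . B T T], [B → . T num], [B → . y y], [T → . B], [T → . num] }  — shift
  I2: { [B → . * B y], [B → . B T T], [B → . T num], [B → . y y], [B → B . T T], [T → . B], [T → . num], [T → B .] }  — shift, reduce
  I3: { [S' → S .] }  — accept
  I4: { [B → T . num], [S → T .] }  — shift, reduce
  I5: { [T → num .] }  — reduce
  I6: { [B → y . y] }  — shift
  I7: { [B → y y .] }  — reduce
  I8: { [B → T num .] }  — reduce
  I9: { [B → . * B y], [B → . B T T], [B → . T num], [B → . y y], [B → B T . T], [B → T . num], [T → . B], [T → . num] }  — shift
  I10: { [B → B T T .], [B → T . num] }  — shift, reduce
  I11: { [B → T num .], [T → num .] }  — 2 reduces
  I12: { [B → * B . y], [B → . * B y], [B → . B T T], [B → . T num], [B → . y y], [B → B . T T], [T → . B], [T → . num], [T → B .] }  — shift, reduce
  I13: { [B → T . num] }  — shift
  I14: { [B → * B y .], [B → y . y] }  — shift, reduce

I11 contains complete items [B → T num .], [T → num .] — reduce-reduce conflict.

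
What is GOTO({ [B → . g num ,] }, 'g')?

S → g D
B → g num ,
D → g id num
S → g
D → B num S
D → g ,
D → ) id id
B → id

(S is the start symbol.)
{ [B → g . num ,] }

GOTO(I, 'g') = CLOSURE({ [A → αX.β] : [A → α.Xβ] ∈ I, X = 'g' })

Items with dot before 'g', with the dot advanced:
  [B → . g num ,] → [B → g . num ,]
Closure adds nothing (no advanced item has the dot before a non-terminal).

GOTO = { [B → g . num ,] }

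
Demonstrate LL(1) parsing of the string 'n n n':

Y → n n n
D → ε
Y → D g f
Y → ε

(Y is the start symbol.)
Stack is shown with the top on the left.

Stack    Input    Action
------------------------
Y $      n n n $  output Y → n n n
n n n $  n n n $  match 'n'
n n $    n n $    match 'n'
n $      n $      match 'n'
$        $        accept

The string is accepted.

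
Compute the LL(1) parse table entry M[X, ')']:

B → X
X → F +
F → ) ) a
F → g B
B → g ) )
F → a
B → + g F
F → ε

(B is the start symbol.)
To find M[X, ')'], we find productions for X where ')' is in the predict set (PREDICT(N → α) = (FIRST(α) \ {ε}) ∪ (FOLLOW(N) if α ⇒* ε)).

Relevant sets:
  FIRST(F) = { ')', 'a', 'g', ε }

X → F +: PREDICT = { ')', '+', 'a', 'g' }
  ')' is in predict set, so this production goes in M[X, ')']

M[X, ')'] = X → F +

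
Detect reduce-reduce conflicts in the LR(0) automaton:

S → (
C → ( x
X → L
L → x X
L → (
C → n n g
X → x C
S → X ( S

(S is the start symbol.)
A reduce-reduce conflict occurs when an LR(0) state has two complete items [A → α .] and [B → β .] — both call for a reduction, and with no lookahead the parser cannot choose between them.

Augment with S' → S and build the canonical LR(0) collection (I0 = CLOSURE({[S' → . S]}), then GOTO on every symbol after a dot until no new states appear). It has 15 states:
  I0: { [L → . (], [L → . x X], [S → . (], [S → . X ( S], [S' → . S], [X → . L], [X → . x C] }  — shift
  I1: { [L → ( .], [S → ( .] }  — 2 reduces
  I2: { [X → L .] }  — reduce
  I3: { [S' → S .] }  — accept
  I4: { [S → X . ( S] }  — shift
  I5: { [C → . ( x], [C → . n n g], [L → . (], [L → . x X], [L → x . X], [X → . L], [X → . x C], [X → x . C] }  — shift
  I6: { [C → ( . x], [L → ( .] }  — shift, reduce
  I7: { [X → x C .] }  — reduce
  I8: { [L → x X .] }  — reduce
  I9: { [C → n . n g] }  — shift
  I10: { [C → n n . g] }  — shift
  I11: { [C → n n g .] }  — reduce
  I12: { [C → ( x .] }  — reduce
  I13: { [L → . (], [L → . x X], [S → . (], [S → . X ( S], [S → X ( . S], [X → . L], [X → . x C] }  — shift
  I14: { [S → X ( S .] }  — reduce

I1 contains complete items [L → ( .], [S → ( .] — reduce-reduce conflict.

Answer: Yes — I1: [L → ( .] vs [S → ( .]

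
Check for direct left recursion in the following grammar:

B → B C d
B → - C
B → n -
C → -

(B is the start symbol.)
B → B C d: LEFT RECURSIVE (starts with B)
B → - C: starts with '-'
B → n -: starts with n
C → -: starts with '-'

The grammar has direct left recursion on: B.

Answer: Yes, B is left-recursive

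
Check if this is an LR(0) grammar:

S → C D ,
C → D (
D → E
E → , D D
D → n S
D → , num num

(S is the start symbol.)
Yes, the grammar is LR(0)

Augment with S' → S and build the canonical LR(0) collection (I0 = CLOSURE({[S' → . S]}), then GOTO on every symbol after a dot until no new states appear). It has 15 states:
  I0: { [C → . D (], [D → . , num num], [D → . E], [D → . n S], [E → . , D D], [S → . C D ,], [S' → . S] }  — shift
  I1: { [D → , . num num], [D → . , num num], [D → . E], [D → . n S], [E → , . D D], [E → . , D D] }  — shift
  I2: { [D → . , num num], [D → . E], [D → . n S], [E → . , D D], [S → C . D ,] }  — shift
  I3: { [C → D . (] }  — shift
  I4: { [D → E .] }  — reduce
  I5: { [S' → S .] }  — accept
  I6: { [C → . D (], [D → . , num num], [D → . E], [D → . n S], [D → n . S], [E → . , D D], [S → . C D ,] }  — shift
  I7: { [D → n S .] }  — reduce
  I8: { [C → D ( .] }  — reduce
  I9: { [S → C D . ,] }  — shift
  I10: { [S → C D , .] }  — reduce
  I11: { [D → . , num num], [D → . E], [D → . n S], [E → , D . D], [E → . , D D] }  — shift
  I12: { [D → , num . num] }  — shift
  I13: { [D → , num num .] }  — reduce
  I14: { [E → , D D .] }  — reduce

Every state is either a pure shift/goto state or contains exactly one complete item and nothing to shift — no conflicts. The grammar is LR(0).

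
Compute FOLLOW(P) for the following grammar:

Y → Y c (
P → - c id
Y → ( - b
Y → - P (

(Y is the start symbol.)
{ '(' }

To compute FOLLOW(P), find every occurrence of P on a right-hand side N → α P β: add FIRST(β) \ {ε}, and if β is empty or nullable also add FOLLOW(N). Iterate to a fixed point.

In Y → - P (: P is followed by '(', add FIRST('(') \ {ε} = { '(' }

Taking the union: FOLLOW(P) = { '(' }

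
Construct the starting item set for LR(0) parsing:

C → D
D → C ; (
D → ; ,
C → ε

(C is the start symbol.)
First, augment the grammar with C' → C
I₀ = CLOSURE({ [C' → . C] }):
  [C' → . C] has the dot before C: add [C → . D], [C → .]
  [C → . D] has the dot before D: add [D → . C ; (], [D → . ; ,]
No further items can be added.

I₀ = { [C → . D], [C → .], [C' → . C], [D → . ; ,], [D → . C ; (] }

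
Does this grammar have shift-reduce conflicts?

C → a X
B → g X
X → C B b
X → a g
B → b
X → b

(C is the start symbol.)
Augment with C' → C and build the canonical LR(0) collection (I0 = CLOSURE({[C' → . C]}), then GOTO on every symbol after a dot until no new states appear). It has 13 states:
  I0: { [C → . a X], [C' → . C] }  — shift
  I1: { [C' → C .] }  — accept
  I2: { [C → . a X], [C → a . X], [X → . C B b], [X → . a g], [X → . b] }  — shift
  I3: { [B → . b], [B → . g X], [X → C . B b] }  — shift
  I4: { [C → a X .] }  — reduce
  I5: { [C → . a X], [C → a . X], [X → . C B b], [X → . a g], [X → . b], [X → a . g] }  — shift
  I6: { [X → b .] }  — reduce
  I7: { [X → a g .] }  — reduce
  I8: { [X → C B . b] }  — shift
  I9: { [B → b .] }  — reduce
  I10: { [B → g . X], [C → . a X], [X → . C B b], [X → . a g], [X → . b] }  — shift
  I11: { [B → g X .] }  — reduce
  I12: { [X → C B b .] }  — reduce

No state contains both a complete item and a shift item.

Answer: No shift-reduce conflicts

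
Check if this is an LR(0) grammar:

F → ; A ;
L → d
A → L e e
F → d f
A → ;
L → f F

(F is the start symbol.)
Yes, the grammar is LR(0)

A grammar is LR(0) if no state in the canonical LR(0) collection has:
  - both a shift item (dot before a terminal) and a complete item (shift-reduce conflict), or
  - two or more complete items (reduce-reduce conflict; the accept item [F' → F .] counts as a complete item here).

Augment with F' → F and build the canonical LR(0) collection (I0 = CLOSURE({[F' → . F]}), then GOTO on every symbol after a dot until no new states appear). It has 14 states:
  I0: { [F → . ; A ;], [F → . d f], [F' → . F] }  — shift
  I1: { [A → . ;], [A → . L e e], [F → ; . A ;], [L → . d], [L → . f F] }  — shift
  I2: { [F' → F .] }  — accept
  I3: { [F → d . f] }  — shift
  I4: { [F → d f .] }  — reduce
  I5: { [A → ; .] }  — reduce
  I6: { [F → ; A . ;] }  — shift
  I7: { [A → L . e e] }  — shift
  I8: { [L → d .] }  — reduce
  I9: { [F → . ; A ;], [F → . d f], [L → f . F] }  — shift
  I10: { [L → f F .] }  — reduce
  I11: { [A → L e . e] }  — shift
  I12: { [A → L e e .] }  — reduce
  I13: { [F → ; A ; .] }  — reduce

Every state is either a pure shift/goto state or contains exactly one complete item and nothing to shift — no conflicts. The grammar is LR(0).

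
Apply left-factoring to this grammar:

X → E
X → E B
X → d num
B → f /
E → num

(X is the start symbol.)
X → E X'
X' → ε
X' → B
X → d num
B → f /
E → num

Left-factoring transforms A → αβ₁ | αβ₂ into A → αA' and A' → β₁ | β₂
(α is the longest common prefix among the alternatives). Repeat until
no nonterminal has two alternatives with a common prefix.

Round 1: X has alternatives sharing prefix 'E'. Introduce X': X → E X'
  Add: X' → ε
  Add: X' → B

No remaining common prefixes — done.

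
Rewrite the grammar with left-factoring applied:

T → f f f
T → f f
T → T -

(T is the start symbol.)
Left-factoring transforms A → αβ₁ | αβ₂ into A → αA' and A' → β₁ | β₂
(α is the longest common prefix among the alternatives). Repeat until
no nonterminal has two alternatives with a common prefix.

Round 1: T has alternatives sharing prefix 'f f'. Introduce T': T → f f T'
  Add: T' → f
  Add: T' → ε

No remaining common prefixes — done.

Resulting grammar:
T → f f T'
T' → f
T' → ε
T → T -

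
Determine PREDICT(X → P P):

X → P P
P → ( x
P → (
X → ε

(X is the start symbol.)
{ '(' }

PREDICT(X → P P) = (FIRST(RHS) \ {ε}) ∪ (FOLLOW(X) if ε ∈ FIRST(RHS), i.e. RHS ⇒* ε)
FIRST(P) = { '(' }
FIRST(P P) = { '(' }
ε ∉ FIRST(P P), so FOLLOW(X) is not added.
PREDICT(X → P P) = { '(' }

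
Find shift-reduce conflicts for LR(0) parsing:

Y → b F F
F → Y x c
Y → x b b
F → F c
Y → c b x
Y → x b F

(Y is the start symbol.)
Augment with Y' → Y and build the canonical LR(0) collection (I0 = CLOSURE({[Y' → . Y]}), then GOTO on every symbol after a dot until no new states appear). It has 17 states:
  I0: { [Y → . b F F], [Y → . c b x], [Y → . x b F], [Y → . x b b], [Y' → . Y] }  — shift
  I1: { [Y' → Y .] }  — accept
  I2: { [F → . F c], [F → . Y x c], [Y → . b F F], [Y → . c b x], [Y → . x b F], [Y → . x b b], [Y → b . F F] }  — shift
  I3: { [Y → c . b x] }  — shift
  I4: { [Y → x . b F], [Y → x . b b] }  — shift
  I5: { [F → . F c], [F → . Y x c], [Y → . b F F], [Y → . c b x], [Y → . x b F], [Y → . x b b], [Y → x b . F], [Y → x b . b] }  — shift
  I6: { [F → F . c], [Y → x b F .] }  — shift, reduce
  I7: { [F → Y . x c] }  — shift
  I8: { [F → . F c], [F → . Y x c], [Y → . b F F], [Y → . c b x], [Y → . x b F], [Y → . x b b], [Y → b . F F], [Y → x b b .] }  — shift, reduce
  I9: { [F → . F c], [F → . Y x c], [F → F . c], [Y → . b F F], [Y → . c b x], [Y → . x b F], [Y → . x b b], [Y → b F . F] }  — shift
  I10: { [F → F . c], [Y → b F F .] }  — shift, reduce
  I11: { [F → F c .], [Y → c . b x] }  — shift, reduce
  I12: { [Y → c b . x] }  — shift
  I13: { [Y → c b x .] }  — reduce
  I14: { [F → F c .] }  — reduce
  I15: { [F → Y x . c] }  — shift
  I16: { [F → Y x c .] }  — reduce

I6 contains reduce item [Y → x b F .] and shift item [F → F . c] — shift-reduce conflict.
I8 contains reduce item [Y → x b b .] and shift items [Y → . b F F], [Y → . c b x], [Y → . x b F], [Y → . x b b] — shift-reduce conflict.
I10 contains reduce item [Y → b F F .] and shift item [F → F . c] — shift-reduce conflict.
I11 contains reduce item [F → F c .] and shift item [Y → c . b x] — shift-reduce conflict.

Answer: Yes — I6: [Y → x b F .] vs [F → F . c]; I8: [Y → x b b .] vs [Y → . b F F]; I10: [Y → b F F .] vs [F → F . c]; I11: [F → F c .] vs [Y → c . b x]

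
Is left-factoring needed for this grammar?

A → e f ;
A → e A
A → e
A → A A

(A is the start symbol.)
Yes, A has productions with common prefix 'e'

Left-factoring is needed when two productions for the same non-terminal
share a common prefix on the right-hand side.

Productions for A:
  A → e f ;
  A → e A
  A → e
  A → A A

Found common prefix 'e' in productions for A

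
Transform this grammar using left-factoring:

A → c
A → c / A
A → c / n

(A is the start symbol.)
Left-factoring transforms A → αβ₁ | αβ₂ into A → αA' and A' → β₁ | β₂
(α is the longest common prefix among the alternatives). Repeat until
no nonterminal has two alternatives with a common prefix.

Round 1: A has alternatives sharing prefix 'c'. Introduce A': A → c A'
  Add: A' → ε
  Add: A' → / A
  Add: A' → / n

Round 2: A' has alternatives sharing prefix '/'. Introduce A'': A' → / A''
  Add: A'' → A
  Add: A'' → n

No remaining common prefixes — done.

Resulting grammar:
A → c A'
A' → ε
A' → / A''
A'' → A
A'' → n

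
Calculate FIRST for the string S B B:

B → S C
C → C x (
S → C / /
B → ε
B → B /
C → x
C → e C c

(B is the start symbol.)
FIRST sets of the non-terminals involved (from the grammar, by fixed-point iteration):
  FIRST(S) = { 'e', 'x' }

To compute FIRST(S B B), process the symbols left to right:
Symbol S is a non-terminal. Add FIRST(S) \ {ε} = { 'e', 'x' }
S is not nullable (ε ∉ FIRST(S)), so stop here.
FIRST(S B B) = { 'e', 'x' }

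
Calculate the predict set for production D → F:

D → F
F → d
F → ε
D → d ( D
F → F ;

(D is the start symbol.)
{ $, ';', 'd' }

PREDICT(D → F) = (FIRST(RHS) \ {ε}) ∪ (FOLLOW(D) if ε ∈ FIRST(RHS), i.e. RHS ⇒* ε)
FIRST(F) = { ';', 'd', ε }
FIRST(F) = { ';', 'd', ε }
ε ∈ FIRST(F) (the right-hand side is nullable), so add FOLLOW(D) = { $ }
PREDICT(D → F) = { $, ';', 'd' }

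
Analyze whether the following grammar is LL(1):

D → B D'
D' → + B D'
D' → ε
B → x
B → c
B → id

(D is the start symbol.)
Relevant sets:
  FOLLOW(D') = { $ }

For D':
  PREDICT(D' → '+' B D') = { '+' }
  PREDICT(D' → ε) = { $ }
For B:
  PREDICT(B → x) = { 'x' }
  PREDICT(B → c) = { 'c' }
  PREDICT(B → id) = { 'id' }
D has a single production, so nothing to check there.

All predict sets are disjoint. The grammar IS LL(1).

Answer: Yes, the grammar is LL(1).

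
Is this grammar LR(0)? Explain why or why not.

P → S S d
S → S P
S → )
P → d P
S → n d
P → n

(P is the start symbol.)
A grammar is LR(0) if no state in the canonical LR(0) collection has:
  - both a shift item (dot before a terminal) and a complete item (shift-reduce conflict), or
  - two or more complete items (reduce-reduce conflict; the accept item [P' → P .] counts as a complete item here).

Augment with P' → P and build the canonical LR(0) collection (I0 = CLOSURE({[P' → . P]}), then GOTO on every symbol after a dot until no new states appear). It has 11 states:
  I0: { [P → . S S d], [P → . d P], [P → . n], [P' → . P], [S → . )], [S → . S P], [S → . n d] }  — shift
  I1: { [S → ) .] }  — reduce
  I2: { [P' → P .] }  — accept
  I3: { [P → . S S d], [P → . d P], [P → . n], [P → S . S d], [S → . )], [S → . S P], [S → . n d], [S → S . P] }  — shift
  I4: { [P → . S S d], [P → . d P], [P → . n], [P → d . P], [S → . )], [S → . S P], [S → . n d] }  — shift
  I5: { [P → n .], [S → n . d] }  — shift, reduce
  I6: { [S → n d .] }  — reduce
  I7: { [P → d P .] }  — reduce
  I8: { [S → S P .] }  — reduce
  I9: { [P → . S S d], [P → . d P], [P → . n], [P → S . S d], [P → S S . d], [S → . )], [S → . S P], [S → . n d], [S → S . P] }  — shift
  I10: { [P → . S S d], [P → . d P], [P → . n], [P → S S d .], [P → d . P], [S → . )], [S → . S P], [S → . n d] }  — shift, reduce

Conflict in state I5:
  Shift-reduce conflict between [P → n .] and [S → n . d]
So the grammar is NOT LR(0).

Answer: No. Shift-reduce conflict between [P → n .] and [S → n . d]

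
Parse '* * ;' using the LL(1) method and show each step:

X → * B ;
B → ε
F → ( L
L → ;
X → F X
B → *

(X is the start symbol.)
LL(1) parsing maintains a stack (initially the start symbol over $) and the input. At each step: if the stack top is a terminal, match it against the current input token; if it is a non-terminal N, replace it with the RHS of M[N, lookahead] (the unique production whose predict set contains the lookahead).

Stack is shown with the top on the left.

Stack    Input    Action
------------------------
X $      * * ; $  output X → * B ;
* B ; $  * * ; $  match '*'
B ; $    * ; $    output B → *
* ; $    * ; $    match '*'
; $      ; $      match ';'
$        $        accept

The string is accepted.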